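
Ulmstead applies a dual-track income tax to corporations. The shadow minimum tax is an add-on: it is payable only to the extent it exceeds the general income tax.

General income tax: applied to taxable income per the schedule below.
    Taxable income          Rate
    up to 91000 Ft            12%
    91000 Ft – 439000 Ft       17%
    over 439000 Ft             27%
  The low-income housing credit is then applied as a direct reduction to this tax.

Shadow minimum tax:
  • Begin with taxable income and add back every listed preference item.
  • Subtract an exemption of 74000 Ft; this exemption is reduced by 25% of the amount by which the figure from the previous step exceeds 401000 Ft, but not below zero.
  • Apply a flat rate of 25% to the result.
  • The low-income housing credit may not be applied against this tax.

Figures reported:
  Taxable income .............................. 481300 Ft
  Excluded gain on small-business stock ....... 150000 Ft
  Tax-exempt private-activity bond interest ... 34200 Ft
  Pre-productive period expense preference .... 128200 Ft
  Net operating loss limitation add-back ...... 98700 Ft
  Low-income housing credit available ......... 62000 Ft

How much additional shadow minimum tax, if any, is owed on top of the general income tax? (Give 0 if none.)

203599 Ft

General income tax:
  91000 Ft × 12% = 10920 Ft
  348000 Ft × 17% = 59160 Ft
  42300 Ft × 27% = 11421 Ft
  → 81501 Ft
  Less low-income housing credit 62000 Ft → 19501 Ft

Shadow minimum tax:
  Adjusted income: 481300 Ft + 150000 Ft + 34200 Ft + 128200 Ft + 98700 Ft = 892400 Ft
  Exemption: 25% × (892400 Ft − 401000 Ft) = 122850 Ft ≥ 74000 Ft, so the exemption is fully phased out
  Base: 892400 Ft − 0 Ft = 892400 Ft
  892400 Ft × 25% = 223100 Ft

Excess of shadow minimum tax over general income tax: 223100 Ft − 19501 Ft = 203599 Ft.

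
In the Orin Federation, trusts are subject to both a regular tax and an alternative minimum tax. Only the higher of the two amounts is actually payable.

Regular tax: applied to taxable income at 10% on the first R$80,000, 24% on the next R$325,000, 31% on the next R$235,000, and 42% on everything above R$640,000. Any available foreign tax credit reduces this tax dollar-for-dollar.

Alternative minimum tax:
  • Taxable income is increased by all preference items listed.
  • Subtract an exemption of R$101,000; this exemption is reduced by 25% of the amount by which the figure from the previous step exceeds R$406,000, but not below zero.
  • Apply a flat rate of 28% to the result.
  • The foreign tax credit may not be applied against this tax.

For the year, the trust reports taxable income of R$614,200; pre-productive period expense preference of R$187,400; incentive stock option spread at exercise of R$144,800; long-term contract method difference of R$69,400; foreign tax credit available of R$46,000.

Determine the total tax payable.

Alternative minimum tax:
  Adjusted income: R$614,200 + R$187,400 + R$144,800 + R$69,400 = R$1,015,800
  Exemption: 25% × (R$1,015,800 − R$406,000) = R$152,450 ≥ R$101,000, so the exemption is fully phased out
  Base: R$1,015,800 − R$0 = R$1,015,800
  R$1,015,800 × 28% = R$284,424

Regular tax:
  R$80,000 × 10% = R$8,000
  R$325,000 × 24% = R$78,000
  R$209,200 × 31% = R$64,852
  → R$150,852
  Less foreign tax credit R$46,000 → R$104,852

R$284,424 > R$104,852, so the alternative minimum tax is the binding amount.

R$284,424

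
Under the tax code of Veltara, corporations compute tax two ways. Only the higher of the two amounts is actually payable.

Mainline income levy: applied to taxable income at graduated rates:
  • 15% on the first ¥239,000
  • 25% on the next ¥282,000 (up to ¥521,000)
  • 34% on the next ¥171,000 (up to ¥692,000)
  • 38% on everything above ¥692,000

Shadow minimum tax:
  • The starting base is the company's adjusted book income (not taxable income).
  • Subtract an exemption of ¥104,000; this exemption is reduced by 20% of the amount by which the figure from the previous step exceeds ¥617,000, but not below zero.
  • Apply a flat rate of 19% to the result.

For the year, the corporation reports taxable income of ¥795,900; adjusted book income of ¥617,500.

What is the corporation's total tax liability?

¥203,972

Mainline income levy:
  ¥239,000 × 15% = ¥35,850
  ¥282,000 × 25% = ¥70,500
  ¥171,000 × 34% = ¥58,140
  ¥103,900 × 38% = ¥39,482
  → ¥203,972

Shadow minimum tax:
  Base (adjusted book income): ¥617,500
  Exemption: ¥104,000 − 20% × (¥617,500 − ¥617,000) = ¥104,000 − ¥100 = ¥103,900
  Base: ¥617,500 − ¥103,900 = ¥513,600
  ¥513,600 × 19% = ¥97,584

¥203,972 > ¥97,584, so the mainline income levy governs.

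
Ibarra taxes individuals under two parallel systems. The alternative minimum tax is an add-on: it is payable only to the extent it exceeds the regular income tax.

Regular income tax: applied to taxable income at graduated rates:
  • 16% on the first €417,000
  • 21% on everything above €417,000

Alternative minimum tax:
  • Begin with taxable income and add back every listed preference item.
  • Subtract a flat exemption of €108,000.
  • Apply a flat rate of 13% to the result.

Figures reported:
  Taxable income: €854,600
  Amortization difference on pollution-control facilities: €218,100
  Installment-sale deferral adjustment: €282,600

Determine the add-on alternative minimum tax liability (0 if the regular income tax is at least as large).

Regular income tax:
  €417,000 × 16% = €66,720
  €437,600 × 21% = €91,896
  → €158,616

Alternative minimum tax:
  Adjusted income: €854,600 + €218,100 + €282,600 = €1,355,300
  Less exemption €108,000 → base €1,247,300
  €1,247,300 × 13% = €162,149

Excess of alternative minimum tax over regular income tax: €162,149 − €158,616 = €3,533.

€3,533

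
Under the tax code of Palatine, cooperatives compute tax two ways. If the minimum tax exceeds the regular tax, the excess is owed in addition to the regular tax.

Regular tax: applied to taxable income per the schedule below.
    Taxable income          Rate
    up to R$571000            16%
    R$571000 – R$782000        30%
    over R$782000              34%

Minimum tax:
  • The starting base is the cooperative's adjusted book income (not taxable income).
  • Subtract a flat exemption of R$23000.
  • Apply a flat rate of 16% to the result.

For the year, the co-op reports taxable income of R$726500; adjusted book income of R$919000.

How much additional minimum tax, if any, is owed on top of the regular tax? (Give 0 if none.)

R$5350

Minimum tax:
  Base (adjusted book income): R$919000
  Less exemption R$23000 → base R$896000
  R$896000 × 16% = R$143360

Regular tax:
  R$571000 × 16% = R$91360
  R$155500 × 30% = R$46650
  → R$138010

Excess of minimum tax over regular tax: R$143360 − R$138010 = R$5350.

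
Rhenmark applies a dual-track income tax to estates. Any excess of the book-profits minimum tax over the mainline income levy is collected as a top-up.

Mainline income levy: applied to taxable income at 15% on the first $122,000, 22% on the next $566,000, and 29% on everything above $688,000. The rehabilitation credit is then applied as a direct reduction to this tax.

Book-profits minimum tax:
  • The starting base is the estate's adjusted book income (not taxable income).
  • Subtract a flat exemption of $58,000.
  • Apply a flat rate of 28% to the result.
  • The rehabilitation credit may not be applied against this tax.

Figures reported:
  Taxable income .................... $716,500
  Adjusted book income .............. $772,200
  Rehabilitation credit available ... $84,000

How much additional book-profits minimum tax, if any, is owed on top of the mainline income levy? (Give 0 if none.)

$132,891

Mainline income levy:
  $122,000 × 15% = $18,300
  $566,000 × 22% = $124,520
  $28,500 × 29% = $8,265
  → $151,085
  Less rehabilitation credit $84,000 → $67,085

Book-profits minimum tax:
  Base (adjusted book income): $772,200
  Less exemption $58,000 → base $714,200
  $714,200 × 28% = $199,976

Excess of book-profits minimum tax over mainline income levy: $199,976 − $67,085 = $132,891.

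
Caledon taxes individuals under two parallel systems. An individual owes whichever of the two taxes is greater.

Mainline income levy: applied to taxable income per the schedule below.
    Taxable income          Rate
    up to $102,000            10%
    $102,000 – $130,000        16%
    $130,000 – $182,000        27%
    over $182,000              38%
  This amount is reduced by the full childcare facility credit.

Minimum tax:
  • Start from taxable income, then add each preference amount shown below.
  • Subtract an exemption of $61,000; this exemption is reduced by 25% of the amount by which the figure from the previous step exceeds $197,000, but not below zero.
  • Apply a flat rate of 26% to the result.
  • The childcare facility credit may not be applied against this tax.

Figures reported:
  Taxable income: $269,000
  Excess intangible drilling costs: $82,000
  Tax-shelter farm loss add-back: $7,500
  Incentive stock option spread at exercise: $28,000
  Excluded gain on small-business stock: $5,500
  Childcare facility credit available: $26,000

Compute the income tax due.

$98,735

Minimum tax:
  Adjusted income: $269,000 + $82,000 + $7,500 + $28,000 + $5,500 = $392,000
  Exemption: $61,000 − 25% × ($392,000 − $197,000) = $61,000 − $48,750 = $12,250
  Base: $392,000 − $12,250 = $379,750
  $379,750 × 26% = $98,735

Mainline income levy:
  $102,000 × 10% = $10,200
  $28,000 × 16% = $4,480
  $52,000 × 27% = $14,040
  $87,000 × 38% = $33,060
  → $61,780
  Less childcare facility credit $26,000 → $35,780

$98,735 > $35,780, so the minimum tax is the binding amount.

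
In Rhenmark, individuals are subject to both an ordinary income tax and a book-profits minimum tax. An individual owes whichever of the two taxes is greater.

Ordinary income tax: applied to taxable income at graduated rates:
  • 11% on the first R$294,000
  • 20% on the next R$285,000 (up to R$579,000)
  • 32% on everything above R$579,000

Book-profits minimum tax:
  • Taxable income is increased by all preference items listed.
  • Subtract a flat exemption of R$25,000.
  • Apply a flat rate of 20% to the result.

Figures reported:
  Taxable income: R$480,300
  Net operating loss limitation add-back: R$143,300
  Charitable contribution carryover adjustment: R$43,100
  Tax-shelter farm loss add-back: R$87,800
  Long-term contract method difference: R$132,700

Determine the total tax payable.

R$172,440

Book-profits minimum tax:
  Adjusted income: R$480,300 + R$143,300 + R$43,100 + R$87,800 + R$132,700 = R$887,200
  Less exemption R$25,000 → base R$862,200
  R$862,200 × 20% = R$172,440

Ordinary income tax:
  R$294,000 × 11% = R$32,340
  R$186,300 × 20% = R$37,260
  → R$69,600

R$172,440 > R$69,600, so the book-profits minimum tax is the binding amount.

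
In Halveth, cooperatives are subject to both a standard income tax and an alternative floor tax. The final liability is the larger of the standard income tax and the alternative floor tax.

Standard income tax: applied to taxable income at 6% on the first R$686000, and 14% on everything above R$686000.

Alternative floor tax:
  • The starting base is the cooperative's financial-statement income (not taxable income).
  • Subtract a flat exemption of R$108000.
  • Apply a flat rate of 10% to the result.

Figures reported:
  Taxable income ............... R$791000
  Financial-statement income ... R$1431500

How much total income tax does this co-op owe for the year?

Standard income tax:
  R$686000 × 6% = R$41160
  R$105000 × 14% = R$14700
  → R$55860

Alternative floor tax:
  Base (financial-statement income): R$1431500
  Less exemption R$108000 → base R$1323500
  R$1323500 × 10% = R$132350

R$132350 > R$55860, so the alternative floor tax is the binding amount.

R$132350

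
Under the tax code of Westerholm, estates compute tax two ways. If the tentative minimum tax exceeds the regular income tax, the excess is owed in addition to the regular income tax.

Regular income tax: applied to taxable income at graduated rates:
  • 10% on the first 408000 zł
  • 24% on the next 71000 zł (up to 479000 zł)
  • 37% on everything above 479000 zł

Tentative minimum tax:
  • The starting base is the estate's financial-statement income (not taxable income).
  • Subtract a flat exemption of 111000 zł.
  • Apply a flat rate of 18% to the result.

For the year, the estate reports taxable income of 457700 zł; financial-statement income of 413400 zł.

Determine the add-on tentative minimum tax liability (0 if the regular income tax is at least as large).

1704 zł

Regular income tax:
  408000 zł × 10% = 40800 zł
  49700 zł × 24% = 11928 zł
  → 52728 zł

Tentative minimum tax:
  Base (financial-statement income): 413400 zł
  Less exemption 111000 zł → base 302400 zł
  302400 zł × 18% = 54432 zł

Excess of tentative minimum tax over regular income tax: 54432 zł − 52728 zł = 1704 zł.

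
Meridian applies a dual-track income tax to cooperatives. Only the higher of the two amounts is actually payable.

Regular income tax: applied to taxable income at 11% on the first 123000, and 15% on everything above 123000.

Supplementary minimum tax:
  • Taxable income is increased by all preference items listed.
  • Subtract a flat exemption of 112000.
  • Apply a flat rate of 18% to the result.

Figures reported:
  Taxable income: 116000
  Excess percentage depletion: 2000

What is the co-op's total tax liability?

Supplementary minimum tax:
  Adjusted income: 116000 + 2000 = 118000
  Less exemption 112000 → base 6000
  6000 × 18% = 1080

Regular income tax:
  116000 × 11% = 12760

12760 > 1080, so the regular income tax governs.

12760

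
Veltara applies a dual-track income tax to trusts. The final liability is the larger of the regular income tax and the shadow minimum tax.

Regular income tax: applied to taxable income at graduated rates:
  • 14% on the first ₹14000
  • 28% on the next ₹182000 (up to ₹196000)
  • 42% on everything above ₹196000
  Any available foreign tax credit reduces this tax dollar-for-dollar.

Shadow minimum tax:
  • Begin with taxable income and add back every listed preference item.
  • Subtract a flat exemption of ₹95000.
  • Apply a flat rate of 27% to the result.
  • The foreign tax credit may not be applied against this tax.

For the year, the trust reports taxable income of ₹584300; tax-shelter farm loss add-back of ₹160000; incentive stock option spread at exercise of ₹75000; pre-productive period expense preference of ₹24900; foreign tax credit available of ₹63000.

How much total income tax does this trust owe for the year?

Regular income tax:
  ₹14000 × 14% = ₹1960
  ₹182000 × 28% = ₹50960
  ₹388300 × 42% = ₹163086
  → ₹216006
  Less foreign tax credit ₹63000 → ₹153006

Shadow minimum tax:
  Adjusted income: ₹584300 + ₹160000 + ₹75000 + ₹24900 = ₹844200
  Less exemption ₹95000 → base ₹749200
  ₹749200 × 27% = ₹202284

₹202284 > ₹153006, so the shadow minimum tax is the binding amount.

₹202284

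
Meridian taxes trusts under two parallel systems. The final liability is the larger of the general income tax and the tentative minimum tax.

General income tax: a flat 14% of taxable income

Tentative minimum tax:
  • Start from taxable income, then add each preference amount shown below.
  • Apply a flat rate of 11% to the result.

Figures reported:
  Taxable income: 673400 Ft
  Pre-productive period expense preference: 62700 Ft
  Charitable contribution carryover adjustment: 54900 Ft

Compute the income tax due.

Tentative minimum tax:
  Adjusted income: 673400 Ft + 62700 Ft + 54900 Ft = 791000 Ft
  791000 Ft × 11% = 87010 Ft

General income tax:
  673400 Ft × 14% = 94276 Ft

94276 Ft > 87010 Ft, so the general income tax governs.

94276 Ft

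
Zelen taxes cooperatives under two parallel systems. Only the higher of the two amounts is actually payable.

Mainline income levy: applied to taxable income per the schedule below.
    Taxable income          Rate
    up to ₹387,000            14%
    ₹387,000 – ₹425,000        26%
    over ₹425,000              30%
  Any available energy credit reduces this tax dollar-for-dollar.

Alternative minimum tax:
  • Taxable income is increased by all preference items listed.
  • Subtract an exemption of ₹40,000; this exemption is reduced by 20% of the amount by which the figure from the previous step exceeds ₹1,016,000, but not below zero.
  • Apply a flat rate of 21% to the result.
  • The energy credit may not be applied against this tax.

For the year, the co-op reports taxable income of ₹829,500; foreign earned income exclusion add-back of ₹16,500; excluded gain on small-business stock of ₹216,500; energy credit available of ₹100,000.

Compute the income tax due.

₹216,678

Alternative minimum tax:
  Adjusted income: ₹829,500 + ₹16,500 + ₹216,500 = ₹1,062,500
  Exemption: ₹40,000 − 20% × (₹1,062,500 − ₹1,016,000) = ₹40,000 − ₹9,300 = ₹30,700
  Base: ₹1,062,500 − ₹30,700 = ₹1,031,800
  ₹1,031,800 × 21% = ₹216,678

Mainline income levy:
  ₹387,000 × 14% = ₹54,180
  ₹38,000 × 26% = ₹9,880
  ₹404,500 × 30% = ₹121,350
  → ₹185,410
  Less energy credit ₹100,000 → ₹85,410

₹216,678 > ₹85,410, so the alternative minimum tax is the binding amount.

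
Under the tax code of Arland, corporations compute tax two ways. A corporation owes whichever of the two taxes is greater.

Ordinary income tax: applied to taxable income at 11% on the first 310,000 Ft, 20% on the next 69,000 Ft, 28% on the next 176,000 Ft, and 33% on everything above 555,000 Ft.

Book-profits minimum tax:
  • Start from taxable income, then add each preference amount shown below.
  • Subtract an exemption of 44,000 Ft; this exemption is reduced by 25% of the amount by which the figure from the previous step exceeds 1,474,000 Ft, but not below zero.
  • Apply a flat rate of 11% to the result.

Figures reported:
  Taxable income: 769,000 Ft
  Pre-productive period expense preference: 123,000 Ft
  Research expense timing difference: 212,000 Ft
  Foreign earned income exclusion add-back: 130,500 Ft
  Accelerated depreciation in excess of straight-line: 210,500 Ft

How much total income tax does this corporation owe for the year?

Book-profits minimum tax:
  Adjusted income: 769,000 Ft + 123,000 Ft + 212,000 Ft + 130,500 Ft + 210,500 Ft = 1,445,000 Ft
  Exemption: 1,445,000 Ft ≤ 1,474,000 Ft, so full 44,000 Ft applies
  Base: 1,445,000 Ft − 44,000 Ft = 1,401,000 Ft
  1,401,000 Ft × 11% = 154,110 Ft

Ordinary income tax:
  310,000 Ft × 11% = 34,100 Ft
  69,000 Ft × 20% = 13,800 Ft
  176,000 Ft × 28% = 49,280 Ft
  214,000 Ft × 33% = 70,620 Ft
  → 167,800 Ft

167,800 Ft > 154,110 Ft, so the ordinary income tax governs.

167,800 Ft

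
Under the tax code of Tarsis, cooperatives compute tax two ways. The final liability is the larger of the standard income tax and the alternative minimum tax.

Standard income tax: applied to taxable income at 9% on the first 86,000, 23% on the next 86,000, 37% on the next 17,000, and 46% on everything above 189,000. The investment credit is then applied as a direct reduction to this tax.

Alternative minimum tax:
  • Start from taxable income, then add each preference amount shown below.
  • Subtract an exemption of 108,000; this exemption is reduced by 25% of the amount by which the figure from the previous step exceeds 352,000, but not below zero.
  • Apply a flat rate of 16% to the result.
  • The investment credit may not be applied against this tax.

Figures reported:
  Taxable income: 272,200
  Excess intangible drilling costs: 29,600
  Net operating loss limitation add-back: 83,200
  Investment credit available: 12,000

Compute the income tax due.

Standard income tax:
  86,000 × 9% = 7,740
  86,000 × 23% = 19,780
  17,000 × 37% = 6,290
  83,200 × 46% = 38,272
  → 72,082
  Less investment credit 12,000 → 60,082

Alternative minimum tax:
  Adjusted income: 272,200 + 29,600 + 83,200 = 385,000
  Exemption: 108,000 − 25% × (385,000 − 352,000) = 108,000 − 8,250 = 99,750
  Base: 385,000 − 99,750 = 285,250
  285,250 × 16% = 45,640

60,082 > 45,640, so the standard income tax governs.

60,082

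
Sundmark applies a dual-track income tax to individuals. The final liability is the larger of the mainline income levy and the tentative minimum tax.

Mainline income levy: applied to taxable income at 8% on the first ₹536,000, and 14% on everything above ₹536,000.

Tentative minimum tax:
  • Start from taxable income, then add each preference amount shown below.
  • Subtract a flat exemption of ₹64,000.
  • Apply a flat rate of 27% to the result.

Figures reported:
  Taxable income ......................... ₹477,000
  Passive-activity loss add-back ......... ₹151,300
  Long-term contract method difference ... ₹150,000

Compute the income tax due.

₹192,861

Tentative minimum tax:
  Adjusted income: ₹477,000 + ₹151,300 + ₹150,000 = ₹778,300
  Less exemption ₹64,000 → base ₹714,300
  ₹714,300 × 27% = ₹192,861

Mainline income levy:
  ₹477,000 × 8% = ₹38,160

₹192,861 > ₹38,160, so the tentative minimum tax is the binding amount.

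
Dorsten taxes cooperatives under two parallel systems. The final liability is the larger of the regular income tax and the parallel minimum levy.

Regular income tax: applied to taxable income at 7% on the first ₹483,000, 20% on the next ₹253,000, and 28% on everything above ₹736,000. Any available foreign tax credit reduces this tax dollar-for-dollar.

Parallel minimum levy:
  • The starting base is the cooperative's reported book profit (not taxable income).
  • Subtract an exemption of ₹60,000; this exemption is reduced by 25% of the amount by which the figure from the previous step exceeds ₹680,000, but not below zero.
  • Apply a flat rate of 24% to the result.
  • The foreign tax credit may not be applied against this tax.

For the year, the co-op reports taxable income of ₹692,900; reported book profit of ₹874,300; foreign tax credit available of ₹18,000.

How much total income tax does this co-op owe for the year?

Parallel minimum levy:
  Base (reported book profit): ₹874,300
  Exemption: ₹60,000 − 25% × (₹874,300 − ₹680,000) = ₹60,000 − ₹48,575 = ₹11,425
  Base: ₹874,300 − ₹11,425 = ₹862,875
  ₹862,875 × 24% = ₹207,090

Regular income tax:
  ₹483,000 × 7% = ₹33,810
  ₹209,900 × 20% = ₹41,980
  → ₹75,790
  Less foreign tax credit ₹18,000 → ₹57,790

₹207,090 > ₹57,790, so the parallel minimum levy is the binding amount.

₹207,090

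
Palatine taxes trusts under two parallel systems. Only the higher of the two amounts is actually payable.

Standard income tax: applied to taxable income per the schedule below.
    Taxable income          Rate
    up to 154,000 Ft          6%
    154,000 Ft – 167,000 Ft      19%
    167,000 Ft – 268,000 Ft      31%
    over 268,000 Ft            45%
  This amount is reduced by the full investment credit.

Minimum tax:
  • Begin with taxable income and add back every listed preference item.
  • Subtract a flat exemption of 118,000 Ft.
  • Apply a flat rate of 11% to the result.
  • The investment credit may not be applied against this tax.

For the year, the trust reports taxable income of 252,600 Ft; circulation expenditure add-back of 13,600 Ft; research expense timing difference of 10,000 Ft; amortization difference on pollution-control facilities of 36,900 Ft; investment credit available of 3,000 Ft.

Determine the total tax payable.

35,246 Ft

Minimum tax:
  Adjusted income: 252,600 Ft + 13,600 Ft + 10,000 Ft + 36,900 Ft = 313,100 Ft
  Less exemption 118,000 Ft → base 195,100 Ft
  195,100 Ft × 11% = 21,461 Ft

Standard income tax:
  154,000 Ft × 6% = 9,240 Ft
  13,000 Ft × 19% = 2,470 Ft
  85,600 Ft × 31% = 26,536 Ft
  → 38,246 Ft
  Less investment credit 3,000 Ft → 35,246 Ft

35,246 Ft > 21,461 Ft, so the standard income tax governs.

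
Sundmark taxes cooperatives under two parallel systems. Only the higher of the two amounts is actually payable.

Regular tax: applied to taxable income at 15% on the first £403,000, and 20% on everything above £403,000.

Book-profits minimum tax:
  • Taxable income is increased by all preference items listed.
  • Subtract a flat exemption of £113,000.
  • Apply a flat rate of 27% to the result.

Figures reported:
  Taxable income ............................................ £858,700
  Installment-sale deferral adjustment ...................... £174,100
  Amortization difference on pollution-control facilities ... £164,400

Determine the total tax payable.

Book-profits minimum tax:
  Adjusted income: £858,700 + £174,100 + £164,400 = £1,197,200
  Less exemption £113,000 → base £1,084,200
  £1,084,200 × 27% = £292,734

Regular tax:
  £403,000 × 15% = £60,450
  £455,700 × 20% = £91,140
  → £151,590

£292,734 > £151,590, so the book-profits minimum tax is the binding amount.

£292,734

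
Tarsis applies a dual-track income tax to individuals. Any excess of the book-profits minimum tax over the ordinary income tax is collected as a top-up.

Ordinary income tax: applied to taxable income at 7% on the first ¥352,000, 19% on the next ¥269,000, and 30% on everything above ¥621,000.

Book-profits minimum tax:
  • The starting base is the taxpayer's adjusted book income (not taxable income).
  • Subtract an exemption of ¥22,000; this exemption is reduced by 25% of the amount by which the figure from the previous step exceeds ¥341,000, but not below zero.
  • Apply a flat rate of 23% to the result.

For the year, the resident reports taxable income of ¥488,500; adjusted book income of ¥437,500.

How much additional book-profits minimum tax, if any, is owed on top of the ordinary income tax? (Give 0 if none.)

Book-profits minimum tax:
  Base (adjusted book income): ¥437,500
  Exemption: 25% × (¥437,500 − ¥341,000) = ¥24,125 ≥ ¥22,000, so the exemption is fully phased out
  Base: ¥437,500 − ¥0 = ¥437,500
  ¥437,500 × 23% = ¥100,625

Ordinary income tax:
  ¥352,000 × 7% = ¥24,640
  ¥136,500 × 19% = ¥25,935
  → ¥50,575

Excess of book-profits minimum tax over ordinary income tax: ¥100,625 − ¥50,575 = ¥50,050.

¥50,050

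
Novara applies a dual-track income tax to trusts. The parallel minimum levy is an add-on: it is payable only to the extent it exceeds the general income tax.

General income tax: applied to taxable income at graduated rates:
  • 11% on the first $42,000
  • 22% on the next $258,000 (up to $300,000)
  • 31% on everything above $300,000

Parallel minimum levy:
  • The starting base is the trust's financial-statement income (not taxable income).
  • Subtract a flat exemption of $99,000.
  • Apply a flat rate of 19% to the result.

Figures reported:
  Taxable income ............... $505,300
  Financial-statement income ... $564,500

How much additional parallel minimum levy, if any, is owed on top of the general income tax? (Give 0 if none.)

$0

General income tax:
  $42,000 × 11% = $4,620
  $258,000 × 22% = $56,760
  $205,300 × 31% = $63,643
  → $125,023

Parallel minimum levy:
  Base (financial-statement income): $564,500
  Less exemption $99,000 → base $465,500
  $465,500 × 19% = $88,445

$88,445 ≤ $125,023, so no add-on is due.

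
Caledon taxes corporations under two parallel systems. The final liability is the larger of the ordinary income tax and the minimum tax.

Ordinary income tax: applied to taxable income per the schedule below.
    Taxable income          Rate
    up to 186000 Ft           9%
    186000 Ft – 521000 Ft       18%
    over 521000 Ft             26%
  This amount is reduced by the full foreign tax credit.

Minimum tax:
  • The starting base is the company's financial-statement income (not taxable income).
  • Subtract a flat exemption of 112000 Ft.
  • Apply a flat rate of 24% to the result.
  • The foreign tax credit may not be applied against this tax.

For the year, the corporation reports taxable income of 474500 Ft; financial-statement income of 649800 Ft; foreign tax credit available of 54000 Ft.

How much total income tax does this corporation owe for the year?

Ordinary income tax:
  186000 Ft × 9% = 16740 Ft
  288500 Ft × 18% = 51930 Ft
  → 68670 Ft
  Less foreign tax credit 54000 Ft → 14670 Ft

Minimum tax:
  Base (financial-statement income): 649800 Ft
  Less exemption 112000 Ft → base 537800 Ft
  537800 Ft × 24% = 129072 Ft

129072 Ft > 14670 Ft, so the minimum tax is the binding amount.

129072 Ft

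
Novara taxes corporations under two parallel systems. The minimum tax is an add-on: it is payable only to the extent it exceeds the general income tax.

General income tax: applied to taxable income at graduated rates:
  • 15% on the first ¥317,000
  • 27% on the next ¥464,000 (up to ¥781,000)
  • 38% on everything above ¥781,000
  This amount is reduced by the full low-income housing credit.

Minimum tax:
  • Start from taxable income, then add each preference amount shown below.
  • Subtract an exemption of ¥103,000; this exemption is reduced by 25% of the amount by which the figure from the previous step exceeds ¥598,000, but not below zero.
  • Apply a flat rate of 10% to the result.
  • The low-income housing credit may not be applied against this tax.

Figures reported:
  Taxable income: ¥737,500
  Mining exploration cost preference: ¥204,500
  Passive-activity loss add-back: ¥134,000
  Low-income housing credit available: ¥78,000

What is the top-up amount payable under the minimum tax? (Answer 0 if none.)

General income tax:
  ¥317,000 × 15% = ¥47,550
  ¥420,500 × 27% = ¥113,535
  → ¥161,085
  Less low-income housing credit ¥78,000 → ¥83,085

Minimum tax:
  Adjusted income: ¥737,500 + ¥204,500 + ¥134,000 = ¥1,076,000
  Exemption: 25% × (¥1,076,000 − ¥598,000) = ¥119,500 ≥ ¥103,000, so the exemption is fully phased out
  Base: ¥1,076,000 − ¥0 = ¥1,076,000
  ¥1,076,000 × 10% = ¥107,600

Excess of minimum tax over general income tax: ¥107,600 − ¥83,085 = ¥24,515.

¥24,515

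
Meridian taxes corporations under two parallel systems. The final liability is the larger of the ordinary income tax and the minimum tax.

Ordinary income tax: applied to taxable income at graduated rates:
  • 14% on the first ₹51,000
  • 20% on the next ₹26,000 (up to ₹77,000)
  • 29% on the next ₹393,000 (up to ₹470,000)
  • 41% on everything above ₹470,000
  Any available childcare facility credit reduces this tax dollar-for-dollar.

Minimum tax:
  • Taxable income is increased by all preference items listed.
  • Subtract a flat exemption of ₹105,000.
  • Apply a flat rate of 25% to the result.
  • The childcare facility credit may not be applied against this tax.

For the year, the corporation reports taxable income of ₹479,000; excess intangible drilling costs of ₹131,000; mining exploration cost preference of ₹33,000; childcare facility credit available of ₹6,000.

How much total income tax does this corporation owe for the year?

₹134,500

Ordinary income tax:
  ₹51,000 × 14% = ₹7,140
  ₹26,000 × 20% = ₹5,200
  ₹393,000 × 29% = ₹113,970
  ₹9,000 × 41% = ₹3,690
  → ₹130,000
  Less childcare facility credit ₹6,000 → ₹124,000

Minimum tax:
  Adjusted income: ₹479,000 + ₹131,000 + ₹33,000 = ₹643,000
  Less exemption ₹105,000 → base ₹538,000
  ₹538,000 × 25% = ₹134,500

₹134,500 > ₹124,000, so the minimum tax is the binding amount.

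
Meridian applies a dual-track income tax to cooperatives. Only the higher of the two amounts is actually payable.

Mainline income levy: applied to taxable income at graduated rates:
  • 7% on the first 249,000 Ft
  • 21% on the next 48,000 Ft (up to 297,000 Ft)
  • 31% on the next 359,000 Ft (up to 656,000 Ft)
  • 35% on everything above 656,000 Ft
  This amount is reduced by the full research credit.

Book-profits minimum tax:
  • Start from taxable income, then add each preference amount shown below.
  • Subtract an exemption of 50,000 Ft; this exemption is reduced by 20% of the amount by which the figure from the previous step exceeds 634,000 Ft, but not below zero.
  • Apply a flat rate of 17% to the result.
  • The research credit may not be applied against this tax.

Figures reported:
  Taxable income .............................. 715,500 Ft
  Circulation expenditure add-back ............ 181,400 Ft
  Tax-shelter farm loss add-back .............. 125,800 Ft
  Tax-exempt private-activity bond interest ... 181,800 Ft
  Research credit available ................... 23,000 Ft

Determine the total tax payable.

Book-profits minimum tax:
  Adjusted income: 715,500 Ft + 181,400 Ft + 125,800 Ft + 181,800 Ft = 1,204,500 Ft
  Exemption: 20% × (1,204,500 Ft − 634,000 Ft) = 114,100 Ft ≥ 50,000 Ft, so the exemption is fully phased out
  Base: 1,204,500 Ft − 0 Ft = 1,204,500 Ft
  1,204,500 Ft × 17% = 204,765 Ft

Mainline income levy:
  249,000 Ft × 7% = 17,430 Ft
  48,000 Ft × 21% = 10,080 Ft
  359,000 Ft × 31% = 111,290 Ft
  59,500 Ft × 35% = 20,825 Ft
  → 159,625 Ft
  Less research credit 23,000 Ft → 136,625 Ft

204,765 Ft > 136,625 Ft, so the book-profits minimum tax is the binding amount.

204,765 Ft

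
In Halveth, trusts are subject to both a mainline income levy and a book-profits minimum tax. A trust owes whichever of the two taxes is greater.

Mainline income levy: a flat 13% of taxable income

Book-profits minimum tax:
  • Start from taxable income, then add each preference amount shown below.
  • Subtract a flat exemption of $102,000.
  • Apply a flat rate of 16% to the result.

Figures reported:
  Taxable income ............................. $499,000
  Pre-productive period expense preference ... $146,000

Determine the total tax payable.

Book-profits minimum tax:
  Adjusted income: $499,000 + $146,000 = $645,000
  Less exemption $102,000 → base $543,000
  $543,000 × 16% = $86,880

Mainline income levy:
  $499,000 × 13% = $64,870

$86,880 > $64,870, so the book-profits minimum tax is the binding amount.

$86,880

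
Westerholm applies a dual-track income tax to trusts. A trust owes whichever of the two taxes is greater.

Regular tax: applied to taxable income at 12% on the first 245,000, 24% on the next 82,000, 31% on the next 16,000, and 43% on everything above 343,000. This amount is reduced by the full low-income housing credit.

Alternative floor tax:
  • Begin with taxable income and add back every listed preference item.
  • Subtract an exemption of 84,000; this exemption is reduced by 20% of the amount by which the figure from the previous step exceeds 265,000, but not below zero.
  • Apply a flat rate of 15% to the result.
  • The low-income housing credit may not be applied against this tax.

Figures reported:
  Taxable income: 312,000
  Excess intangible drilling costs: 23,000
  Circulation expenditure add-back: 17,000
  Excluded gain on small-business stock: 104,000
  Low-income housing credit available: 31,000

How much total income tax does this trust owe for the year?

Alternative floor tax:
  Adjusted income: 312,000 + 23,000 + 17,000 + 104,000 = 456,000
  Exemption: 84,000 − 20% × (456,000 − 265,000) = 84,000 − 38,200 = 45,800
  Base: 456,000 − 45,800 = 410,200
  410,200 × 15% = 61,530

Regular tax:
  245,000 × 12% = 29,400
  67,000 × 24% = 16,080
  → 45,480
  Less low-income housing credit 31,000 → 14,480

61,530 > 14,480, so the alternative floor tax is the binding amount.

61,530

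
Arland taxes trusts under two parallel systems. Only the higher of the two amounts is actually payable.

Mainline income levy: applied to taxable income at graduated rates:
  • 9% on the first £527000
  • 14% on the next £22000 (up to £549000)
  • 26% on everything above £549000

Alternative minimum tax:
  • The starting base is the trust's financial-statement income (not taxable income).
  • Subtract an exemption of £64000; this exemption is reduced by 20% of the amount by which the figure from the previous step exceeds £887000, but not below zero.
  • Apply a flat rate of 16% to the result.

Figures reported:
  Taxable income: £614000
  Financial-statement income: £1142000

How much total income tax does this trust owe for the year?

Alternative minimum tax:
  Base (financial-statement income): £1142000
  Exemption: £64000 − 20% × (£1142000 − £887000) = £64000 − £51000 = £13000
  Base: £1142000 − £13000 = £1129000
  £1129000 × 16% = £180640

Mainline income levy:
  £527000 × 9% = £47430
  £22000 × 14% = £3080
  £65000 × 26% = £16900
  → £67410

£180640 > £67410, so the alternative minimum tax is the binding amount.

£180640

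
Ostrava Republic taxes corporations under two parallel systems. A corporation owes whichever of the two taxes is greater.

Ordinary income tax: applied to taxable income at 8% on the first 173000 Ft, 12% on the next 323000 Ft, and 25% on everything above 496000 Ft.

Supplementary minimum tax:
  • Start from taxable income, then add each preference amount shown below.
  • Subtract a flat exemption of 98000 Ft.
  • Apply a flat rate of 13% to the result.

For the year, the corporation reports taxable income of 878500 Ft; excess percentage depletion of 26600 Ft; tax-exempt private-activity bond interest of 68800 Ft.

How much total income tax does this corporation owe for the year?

Supplementary minimum tax:
  Adjusted income: 878500 Ft + 26600 Ft + 68800 Ft = 973900 Ft
  Less exemption 98000 Ft → base 875900 Ft
  875900 Ft × 13% = 113867 Ft

Ordinary income tax:
  173000 Ft × 8% = 13840 Ft
  323000 Ft × 12% = 38760 Ft
  382500 Ft × 25% = 95625 Ft
  → 148225 Ft

148225 Ft > 113867 Ft, so the ordinary income tax governs.

148225 Ft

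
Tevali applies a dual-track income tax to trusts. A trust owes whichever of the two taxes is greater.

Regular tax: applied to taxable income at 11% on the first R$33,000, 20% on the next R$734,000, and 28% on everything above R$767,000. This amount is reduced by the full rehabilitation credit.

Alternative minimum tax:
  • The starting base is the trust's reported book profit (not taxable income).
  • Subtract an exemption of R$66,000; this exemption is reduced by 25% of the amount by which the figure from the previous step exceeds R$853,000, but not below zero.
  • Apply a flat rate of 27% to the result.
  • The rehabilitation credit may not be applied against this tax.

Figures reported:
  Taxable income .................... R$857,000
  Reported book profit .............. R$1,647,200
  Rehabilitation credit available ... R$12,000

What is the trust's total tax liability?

R$444,744

Regular tax:
  R$33,000 × 11% = R$3,630
  R$734,000 × 20% = R$146,800
  R$90,000 × 28% = R$25,200
  → R$175,630
  Less rehabilitation credit R$12,000 → R$163,630

Alternative minimum tax:
  Base (reported book profit): R$1,647,200
  Exemption: 25% × (R$1,647,200 − R$853,000) = R$198,550 ≥ R$66,000, so the exemption is fully phased out
  Base: R$1,647,200 − R$0 = R$1,647,200
  R$1,647,200 × 27% = R$444,744

R$444,744 > R$163,630, so the alternative minimum tax is the binding amount.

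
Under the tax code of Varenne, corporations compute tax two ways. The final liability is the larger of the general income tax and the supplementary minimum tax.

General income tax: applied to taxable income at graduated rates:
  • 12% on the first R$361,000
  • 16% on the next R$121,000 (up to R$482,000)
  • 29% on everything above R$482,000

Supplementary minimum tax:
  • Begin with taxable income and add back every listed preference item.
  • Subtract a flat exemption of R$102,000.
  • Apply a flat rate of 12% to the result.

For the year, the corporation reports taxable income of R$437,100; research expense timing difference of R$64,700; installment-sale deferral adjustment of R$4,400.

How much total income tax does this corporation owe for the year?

Supplementary minimum tax:
  Adjusted income: R$437,100 + R$64,700 + R$4,400 = R$506,200
  Less exemption R$102,000 → base R$404,200
  R$404,200 × 12% = R$48,504

General income tax:
  R$361,000 × 12% = R$43,320
  R$76,100 × 16% = R$12,176
  → R$55,496

R$55,496 > R$48,504, so the general income tax governs.

R$55,496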